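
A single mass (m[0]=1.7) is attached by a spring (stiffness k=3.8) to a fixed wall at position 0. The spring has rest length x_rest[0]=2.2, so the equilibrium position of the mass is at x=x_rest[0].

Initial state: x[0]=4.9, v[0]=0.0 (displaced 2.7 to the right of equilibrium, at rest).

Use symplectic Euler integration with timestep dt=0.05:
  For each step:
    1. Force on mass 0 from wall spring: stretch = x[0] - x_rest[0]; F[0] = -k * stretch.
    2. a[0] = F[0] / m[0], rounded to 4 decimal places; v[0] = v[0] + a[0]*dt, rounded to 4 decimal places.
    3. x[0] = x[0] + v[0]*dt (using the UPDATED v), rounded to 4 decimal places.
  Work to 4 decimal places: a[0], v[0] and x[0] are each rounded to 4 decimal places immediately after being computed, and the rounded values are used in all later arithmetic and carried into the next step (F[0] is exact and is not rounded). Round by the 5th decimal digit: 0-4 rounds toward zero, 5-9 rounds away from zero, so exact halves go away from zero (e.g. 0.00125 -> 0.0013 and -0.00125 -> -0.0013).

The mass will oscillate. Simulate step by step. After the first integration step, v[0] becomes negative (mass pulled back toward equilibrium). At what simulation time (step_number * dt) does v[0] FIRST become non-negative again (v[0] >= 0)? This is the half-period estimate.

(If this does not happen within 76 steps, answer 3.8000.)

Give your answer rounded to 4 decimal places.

Step 0: x=[4.9000] v=[0.0000]
Step 1: x=[4.8849] v=[-0.3018]
Step 2: x=[4.8548] v=[-0.6019]
Step 3: x=[4.8099] v=[-0.8986]
Step 4: x=[4.7504] v=[-1.1903]
Step 5: x=[4.6766] v=[-1.4753]
Step 6: x=[4.5890] v=[-1.7521]
Step 7: x=[4.4880] v=[-2.0191]
Step 8: x=[4.3743] v=[-2.2748]
Step 9: x=[4.2484] v=[-2.5178]
Step 10: x=[4.1111] v=[-2.7467]
Step 11: x=[3.9631] v=[-2.9603]
Step 12: x=[3.8052] v=[-3.1574]
Step 13: x=[3.6384] v=[-3.3368]
Step 14: x=[3.4635] v=[-3.4976]
Step 15: x=[3.2816] v=[-3.6388]
Step 16: x=[3.0936] v=[-3.7597]
Step 17: x=[2.9006] v=[-3.8596]
Step 18: x=[2.7037] v=[-3.9379]
Step 19: x=[2.5040] v=[-3.9942]
Step 20: x=[2.3026] v=[-4.0282]
Step 21: x=[2.1006] v=[-4.0397]
Step 22: x=[1.8992] v=[-4.0286]
Step 23: x=[1.6995] v=[-3.9950]
Step 24: x=[1.5025] v=[-3.9391]
Step 25: x=[1.3094] v=[-3.8611]
Step 26: x=[1.1213] v=[-3.7616]
Step 27: x=[0.9393] v=[-3.6410]
Step 28: x=[0.7643] v=[-3.5001]
Step 29: x=[0.5973] v=[-3.3396]
Step 30: x=[0.4393] v=[-3.1605]
Step 31: x=[0.2911] v=[-2.9637]
Step 32: x=[0.1536] v=[-2.7504]
Step 33: x=[0.0275] v=[-2.5217]
Step 34: x=[-0.0864] v=[-2.2789]
Step 35: x=[-0.1876] v=[-2.0234]
Step 36: x=[-0.2754] v=[-1.7566]
Step 37: x=[-0.3494] v=[-1.4799]
Step 38: x=[-0.4092] v=[-1.1950]
Step 39: x=[-0.4544] v=[-0.9034]
Step 40: x=[-0.4847] v=[-0.6067]
Step 41: x=[-0.5000] v=[-0.3066]
Step 42: x=[-0.5002] v=[-0.0048]
Step 43: x=[-0.4854] v=[0.2970]
First v>=0 after going negative at step 43, time=2.1500

Answer: 2.1500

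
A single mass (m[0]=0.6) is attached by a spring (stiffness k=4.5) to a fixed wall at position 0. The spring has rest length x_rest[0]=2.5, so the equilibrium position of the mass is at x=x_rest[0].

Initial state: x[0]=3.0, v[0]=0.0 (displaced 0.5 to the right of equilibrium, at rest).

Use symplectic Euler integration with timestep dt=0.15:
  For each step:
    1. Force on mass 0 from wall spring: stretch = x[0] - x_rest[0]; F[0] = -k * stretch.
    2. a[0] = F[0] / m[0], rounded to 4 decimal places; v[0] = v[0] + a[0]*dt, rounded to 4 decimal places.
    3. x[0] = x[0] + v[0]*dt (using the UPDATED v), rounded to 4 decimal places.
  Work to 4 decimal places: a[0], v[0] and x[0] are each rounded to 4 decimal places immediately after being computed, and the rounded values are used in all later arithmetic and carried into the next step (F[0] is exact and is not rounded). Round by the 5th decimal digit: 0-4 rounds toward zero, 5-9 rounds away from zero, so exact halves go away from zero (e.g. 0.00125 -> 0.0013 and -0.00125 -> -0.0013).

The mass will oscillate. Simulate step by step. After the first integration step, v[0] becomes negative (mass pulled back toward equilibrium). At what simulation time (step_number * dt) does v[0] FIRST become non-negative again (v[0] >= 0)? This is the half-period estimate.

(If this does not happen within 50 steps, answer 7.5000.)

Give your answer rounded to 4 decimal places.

Answer: 1.2000

Derivation:
Step 0: x=[3.0000] v=[0.0000]
Step 1: x=[2.9156] v=[-0.5625]
Step 2: x=[2.7611] v=[-1.0301]
Step 3: x=[2.5625] v=[-1.3238]
Step 4: x=[2.3534] v=[-1.3941]
Step 5: x=[2.1690] v=[-1.2292]
Step 6: x=[2.0405] v=[-0.8568]
Step 7: x=[1.9895] v=[-0.3399]
Step 8: x=[2.0247] v=[0.2344]
First v>=0 after going negative at step 8, time=1.2000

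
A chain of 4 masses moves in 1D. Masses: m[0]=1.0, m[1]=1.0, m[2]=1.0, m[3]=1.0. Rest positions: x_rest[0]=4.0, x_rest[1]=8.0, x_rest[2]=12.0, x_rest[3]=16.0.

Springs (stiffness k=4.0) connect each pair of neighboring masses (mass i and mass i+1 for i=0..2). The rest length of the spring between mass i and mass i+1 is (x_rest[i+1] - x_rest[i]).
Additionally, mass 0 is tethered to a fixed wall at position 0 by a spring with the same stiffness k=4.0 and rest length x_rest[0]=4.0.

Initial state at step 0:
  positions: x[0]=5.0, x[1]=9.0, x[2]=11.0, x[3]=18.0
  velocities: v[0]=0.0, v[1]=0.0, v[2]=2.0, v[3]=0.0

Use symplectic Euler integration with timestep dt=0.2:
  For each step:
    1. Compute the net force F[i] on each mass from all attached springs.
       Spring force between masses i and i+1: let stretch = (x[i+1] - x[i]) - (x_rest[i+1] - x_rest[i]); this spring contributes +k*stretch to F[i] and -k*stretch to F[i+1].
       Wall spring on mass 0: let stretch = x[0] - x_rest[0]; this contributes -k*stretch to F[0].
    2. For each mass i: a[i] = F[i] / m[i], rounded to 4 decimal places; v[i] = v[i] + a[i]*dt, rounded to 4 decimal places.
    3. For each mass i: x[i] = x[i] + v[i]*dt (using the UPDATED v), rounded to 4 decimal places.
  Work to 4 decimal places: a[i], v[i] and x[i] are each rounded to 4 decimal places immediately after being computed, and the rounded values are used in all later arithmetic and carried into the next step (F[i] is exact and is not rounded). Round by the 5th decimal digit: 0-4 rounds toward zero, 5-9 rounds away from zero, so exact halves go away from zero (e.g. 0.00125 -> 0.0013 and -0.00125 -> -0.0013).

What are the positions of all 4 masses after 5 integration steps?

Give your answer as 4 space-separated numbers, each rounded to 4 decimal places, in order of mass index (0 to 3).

Answer: 3.4058 9.0543 14.5220 16.4601

Derivation:
Step 0: x=[5.0000 9.0000 11.0000 18.0000] v=[0.0000 0.0000 2.0000 0.0000]
Step 1: x=[4.8400 8.6800 12.2000 17.5200] v=[-0.8000 -1.6000 6.0000 -2.4000]
Step 2: x=[4.5200 8.3088 13.6880 16.8288] v=[-1.6000 -1.8560 7.4400 -3.4560]
Step 3: x=[4.0830 8.1921 14.8179 16.2751] v=[-2.1850 -0.5837 5.6493 -2.7686]
Step 4: x=[3.6502 8.4780 15.1208 16.1282] v=[-2.1641 1.4297 1.5144 -0.7344]
Step 5: x=[3.4058 9.0543 14.5220 16.4601] v=[-1.2220 2.8817 -2.9939 1.6597]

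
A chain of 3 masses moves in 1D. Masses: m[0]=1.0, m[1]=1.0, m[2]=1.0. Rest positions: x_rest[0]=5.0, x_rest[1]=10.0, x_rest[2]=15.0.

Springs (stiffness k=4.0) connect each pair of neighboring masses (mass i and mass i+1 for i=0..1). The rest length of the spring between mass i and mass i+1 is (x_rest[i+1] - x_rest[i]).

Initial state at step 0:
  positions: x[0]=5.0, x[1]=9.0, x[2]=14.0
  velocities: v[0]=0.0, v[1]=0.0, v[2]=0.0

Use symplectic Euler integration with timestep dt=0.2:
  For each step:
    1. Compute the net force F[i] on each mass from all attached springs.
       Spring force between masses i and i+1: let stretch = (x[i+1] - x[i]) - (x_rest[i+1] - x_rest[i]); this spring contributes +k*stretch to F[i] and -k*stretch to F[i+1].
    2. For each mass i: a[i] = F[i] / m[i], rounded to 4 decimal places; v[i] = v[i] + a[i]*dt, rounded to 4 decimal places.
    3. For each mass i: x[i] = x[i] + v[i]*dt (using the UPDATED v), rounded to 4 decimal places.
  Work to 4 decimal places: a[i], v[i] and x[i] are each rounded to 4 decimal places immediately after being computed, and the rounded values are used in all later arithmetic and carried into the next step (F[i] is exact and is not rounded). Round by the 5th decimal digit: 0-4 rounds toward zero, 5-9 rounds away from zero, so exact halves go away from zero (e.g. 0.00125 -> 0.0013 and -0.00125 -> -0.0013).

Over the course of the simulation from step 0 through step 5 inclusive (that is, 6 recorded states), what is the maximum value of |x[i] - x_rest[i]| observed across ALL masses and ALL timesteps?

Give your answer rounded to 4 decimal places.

Answer: 1.1032

Derivation:
Step 0: x=[5.0000 9.0000 14.0000] v=[0.0000 0.0000 0.0000]
Step 1: x=[4.8400 9.1600 14.0000] v=[-0.8000 0.8000 0.0000]
Step 2: x=[4.5712 9.4032 14.0256] v=[-1.3440 1.2160 0.1280]
Step 3: x=[4.2755 9.6129 14.1116] v=[-1.4784 1.0483 0.4301]
Step 4: x=[4.0338 9.6884 14.2778] v=[-1.2085 0.3773 0.8311]
Step 5: x=[3.8968 9.5934 14.5097] v=[-0.6848 -0.4749 1.1596]
Max displacement = 1.1032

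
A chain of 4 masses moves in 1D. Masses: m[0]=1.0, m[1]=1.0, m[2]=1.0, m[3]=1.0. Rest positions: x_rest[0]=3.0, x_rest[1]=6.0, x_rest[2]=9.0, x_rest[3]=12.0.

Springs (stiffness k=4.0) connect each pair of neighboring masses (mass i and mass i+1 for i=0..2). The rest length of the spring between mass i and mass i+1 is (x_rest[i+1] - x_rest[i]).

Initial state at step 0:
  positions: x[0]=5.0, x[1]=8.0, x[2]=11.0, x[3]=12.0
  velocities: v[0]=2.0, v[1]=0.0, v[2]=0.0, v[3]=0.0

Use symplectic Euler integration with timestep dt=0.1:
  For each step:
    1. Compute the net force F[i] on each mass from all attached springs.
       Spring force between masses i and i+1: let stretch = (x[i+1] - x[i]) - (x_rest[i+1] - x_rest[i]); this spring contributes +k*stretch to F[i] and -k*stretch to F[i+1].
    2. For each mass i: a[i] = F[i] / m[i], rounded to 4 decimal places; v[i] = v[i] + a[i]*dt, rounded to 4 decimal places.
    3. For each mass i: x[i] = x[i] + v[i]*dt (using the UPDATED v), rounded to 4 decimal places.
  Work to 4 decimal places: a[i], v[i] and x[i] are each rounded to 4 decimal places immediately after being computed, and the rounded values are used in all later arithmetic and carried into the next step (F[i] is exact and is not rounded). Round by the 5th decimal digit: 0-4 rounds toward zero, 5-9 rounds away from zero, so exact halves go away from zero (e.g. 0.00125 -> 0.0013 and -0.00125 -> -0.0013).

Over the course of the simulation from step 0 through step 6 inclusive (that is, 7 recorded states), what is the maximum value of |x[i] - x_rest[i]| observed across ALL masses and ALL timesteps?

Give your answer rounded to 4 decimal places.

Answer: 2.9442

Derivation:
Step 0: x=[5.0000 8.0000 11.0000 12.0000] v=[2.0000 0.0000 0.0000 0.0000]
Step 1: x=[5.2000 8.0000 10.9200 12.0800] v=[2.0000 0.0000 -0.8000 0.8000]
Step 2: x=[5.3920 8.0048 10.7696 12.2336] v=[1.9200 0.0480 -1.5040 1.5360]
Step 3: x=[5.5685 8.0157 10.5672 12.4486] v=[1.7651 0.1088 -2.0243 2.1504]
Step 4: x=[5.7229 8.0308 10.3380 12.7084] v=[1.5440 0.1505 -2.2923 2.5978]
Step 5: x=[5.8496 8.0458 10.1113 12.9934] v=[1.2672 0.1502 -2.2670 2.8496]
Step 6: x=[5.9442 8.0556 9.9173 13.2831] v=[0.9457 0.0979 -1.9404 2.8968]
Max displacement = 2.9442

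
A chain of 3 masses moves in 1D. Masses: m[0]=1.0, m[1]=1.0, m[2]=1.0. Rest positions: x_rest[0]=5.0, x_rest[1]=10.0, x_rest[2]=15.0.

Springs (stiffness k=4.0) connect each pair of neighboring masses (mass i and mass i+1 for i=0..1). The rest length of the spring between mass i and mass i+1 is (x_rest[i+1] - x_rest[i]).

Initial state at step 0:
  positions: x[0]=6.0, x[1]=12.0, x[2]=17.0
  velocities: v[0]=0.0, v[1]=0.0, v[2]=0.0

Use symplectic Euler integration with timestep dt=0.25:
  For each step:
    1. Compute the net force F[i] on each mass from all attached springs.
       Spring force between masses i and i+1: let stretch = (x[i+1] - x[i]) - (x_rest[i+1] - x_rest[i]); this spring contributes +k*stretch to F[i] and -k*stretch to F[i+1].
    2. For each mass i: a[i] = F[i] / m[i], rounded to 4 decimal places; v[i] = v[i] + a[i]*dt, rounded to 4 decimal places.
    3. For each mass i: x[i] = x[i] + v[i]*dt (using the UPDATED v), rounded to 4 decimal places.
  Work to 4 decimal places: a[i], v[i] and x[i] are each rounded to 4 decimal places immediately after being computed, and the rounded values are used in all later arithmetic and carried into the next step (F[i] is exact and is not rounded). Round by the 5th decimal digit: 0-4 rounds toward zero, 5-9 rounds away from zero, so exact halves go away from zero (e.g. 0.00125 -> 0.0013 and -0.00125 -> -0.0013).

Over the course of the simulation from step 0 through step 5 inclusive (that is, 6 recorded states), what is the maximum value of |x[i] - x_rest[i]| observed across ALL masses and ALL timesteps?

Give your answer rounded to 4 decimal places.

Answer: 2.1172

Derivation:
Step 0: x=[6.0000 12.0000 17.0000] v=[0.0000 0.0000 0.0000]
Step 1: x=[6.2500 11.7500 17.0000] v=[1.0000 -1.0000 0.0000]
Step 2: x=[6.6250 11.4375 16.9375] v=[1.5000 -1.2500 -0.2500]
Step 3: x=[6.9531 11.2969 16.7500] v=[1.3125 -0.5625 -0.7500]
Step 4: x=[7.1172 11.4336 16.4492] v=[0.6563 0.5468 -1.2031]
Step 5: x=[7.1104 11.7451 16.1445] v=[-0.0273 1.2460 -1.2187]
Max displacement = 2.1172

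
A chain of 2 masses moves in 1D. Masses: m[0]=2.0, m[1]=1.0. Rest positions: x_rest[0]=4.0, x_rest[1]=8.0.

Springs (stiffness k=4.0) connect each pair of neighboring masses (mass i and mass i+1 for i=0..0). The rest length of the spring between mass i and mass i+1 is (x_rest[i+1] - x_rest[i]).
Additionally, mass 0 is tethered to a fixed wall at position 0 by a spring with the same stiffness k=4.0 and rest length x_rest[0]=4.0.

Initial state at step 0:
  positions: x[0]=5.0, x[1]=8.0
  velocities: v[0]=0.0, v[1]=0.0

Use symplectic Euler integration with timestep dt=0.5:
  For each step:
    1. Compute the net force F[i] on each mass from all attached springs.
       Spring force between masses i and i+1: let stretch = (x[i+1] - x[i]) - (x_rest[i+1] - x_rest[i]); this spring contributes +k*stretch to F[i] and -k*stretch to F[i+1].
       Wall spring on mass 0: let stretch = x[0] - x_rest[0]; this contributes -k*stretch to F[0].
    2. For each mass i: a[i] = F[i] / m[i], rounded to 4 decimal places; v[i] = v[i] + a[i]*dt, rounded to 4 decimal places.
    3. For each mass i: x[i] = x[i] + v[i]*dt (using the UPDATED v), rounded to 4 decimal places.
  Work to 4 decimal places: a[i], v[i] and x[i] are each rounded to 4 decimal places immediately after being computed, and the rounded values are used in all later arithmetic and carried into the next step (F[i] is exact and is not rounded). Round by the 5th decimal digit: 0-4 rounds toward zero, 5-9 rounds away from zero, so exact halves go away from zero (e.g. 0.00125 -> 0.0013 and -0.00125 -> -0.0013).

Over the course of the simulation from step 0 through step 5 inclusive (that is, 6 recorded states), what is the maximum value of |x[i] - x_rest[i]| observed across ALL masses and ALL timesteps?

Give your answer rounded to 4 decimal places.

Step 0: x=[5.0000 8.0000] v=[0.0000 0.0000]
Step 1: x=[4.0000 9.0000] v=[-2.0000 2.0000]
Step 2: x=[3.5000 9.0000] v=[-1.0000 0.0000]
Step 3: x=[4.0000 7.5000] v=[1.0000 -3.0000]
Step 4: x=[4.2500 6.5000] v=[0.5000 -2.0000]
Step 5: x=[3.5000 7.2500] v=[-1.5000 1.5000]
Max displacement = 1.5000

Answer: 1.5000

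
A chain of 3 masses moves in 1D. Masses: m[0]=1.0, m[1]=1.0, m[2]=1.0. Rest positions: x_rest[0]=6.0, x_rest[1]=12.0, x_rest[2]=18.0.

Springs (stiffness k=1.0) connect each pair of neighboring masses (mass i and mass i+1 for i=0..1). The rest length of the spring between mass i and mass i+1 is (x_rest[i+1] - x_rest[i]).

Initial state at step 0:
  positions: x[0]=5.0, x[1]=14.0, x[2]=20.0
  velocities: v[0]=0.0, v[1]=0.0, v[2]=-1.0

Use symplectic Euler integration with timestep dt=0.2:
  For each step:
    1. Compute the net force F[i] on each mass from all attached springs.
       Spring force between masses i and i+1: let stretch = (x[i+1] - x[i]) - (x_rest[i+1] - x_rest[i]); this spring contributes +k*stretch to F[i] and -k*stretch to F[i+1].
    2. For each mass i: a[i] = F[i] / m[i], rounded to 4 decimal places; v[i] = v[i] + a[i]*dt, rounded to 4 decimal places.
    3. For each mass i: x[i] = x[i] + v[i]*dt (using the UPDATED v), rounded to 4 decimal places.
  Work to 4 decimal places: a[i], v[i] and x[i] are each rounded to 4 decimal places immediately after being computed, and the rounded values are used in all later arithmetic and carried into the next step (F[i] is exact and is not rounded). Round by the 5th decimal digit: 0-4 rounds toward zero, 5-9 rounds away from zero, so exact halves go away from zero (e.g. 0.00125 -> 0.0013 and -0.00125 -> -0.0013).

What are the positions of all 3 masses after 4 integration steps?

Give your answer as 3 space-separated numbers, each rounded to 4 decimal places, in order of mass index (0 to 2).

Answer: 6.0607 12.9297 19.2095

Derivation:
Step 0: x=[5.0000 14.0000 20.0000] v=[0.0000 0.0000 -1.0000]
Step 1: x=[5.1200 13.8800 19.8000] v=[0.6000 -0.6000 -1.0000]
Step 2: x=[5.3504 13.6464 19.6032] v=[1.1520 -1.1680 -0.9840]
Step 3: x=[5.6726 13.3192 19.4081] v=[1.6112 -1.6358 -0.9754]
Step 4: x=[6.0607 12.9297 19.2095] v=[1.9405 -1.9473 -0.9932]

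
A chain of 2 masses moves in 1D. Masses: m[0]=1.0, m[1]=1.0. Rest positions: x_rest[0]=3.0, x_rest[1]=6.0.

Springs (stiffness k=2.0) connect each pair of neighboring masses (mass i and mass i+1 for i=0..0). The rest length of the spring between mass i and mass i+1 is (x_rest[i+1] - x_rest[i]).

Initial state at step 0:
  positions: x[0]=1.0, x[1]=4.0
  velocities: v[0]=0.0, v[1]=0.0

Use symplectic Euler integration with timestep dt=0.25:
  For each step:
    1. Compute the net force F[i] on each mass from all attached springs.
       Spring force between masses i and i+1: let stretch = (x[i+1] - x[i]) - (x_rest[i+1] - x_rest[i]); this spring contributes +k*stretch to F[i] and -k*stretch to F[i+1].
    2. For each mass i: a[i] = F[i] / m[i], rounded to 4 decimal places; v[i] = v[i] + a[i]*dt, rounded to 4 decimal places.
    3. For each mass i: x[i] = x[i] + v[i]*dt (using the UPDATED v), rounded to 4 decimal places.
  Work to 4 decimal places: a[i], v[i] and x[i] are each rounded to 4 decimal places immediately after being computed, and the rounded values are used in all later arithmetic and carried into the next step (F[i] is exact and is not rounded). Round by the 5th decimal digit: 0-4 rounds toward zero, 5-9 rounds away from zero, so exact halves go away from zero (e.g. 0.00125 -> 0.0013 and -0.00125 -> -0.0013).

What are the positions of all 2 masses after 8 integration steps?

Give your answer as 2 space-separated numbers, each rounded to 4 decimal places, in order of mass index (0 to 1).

Answer: 1.0000 4.0000

Derivation:
Step 0: x=[1.0000 4.0000] v=[0.0000 0.0000]
Step 1: x=[1.0000 4.0000] v=[0.0000 0.0000]
Step 2: x=[1.0000 4.0000] v=[0.0000 0.0000]
Step 3: x=[1.0000 4.0000] v=[0.0000 0.0000]
Step 4: x=[1.0000 4.0000] v=[0.0000 0.0000]
Step 5: x=[1.0000 4.0000] v=[0.0000 0.0000]
Step 6: x=[1.0000 4.0000] v=[0.0000 0.0000]
Step 7: x=[1.0000 4.0000] v=[0.0000 0.0000]
Step 8: x=[1.0000 4.0000] v=[0.0000 0.0000]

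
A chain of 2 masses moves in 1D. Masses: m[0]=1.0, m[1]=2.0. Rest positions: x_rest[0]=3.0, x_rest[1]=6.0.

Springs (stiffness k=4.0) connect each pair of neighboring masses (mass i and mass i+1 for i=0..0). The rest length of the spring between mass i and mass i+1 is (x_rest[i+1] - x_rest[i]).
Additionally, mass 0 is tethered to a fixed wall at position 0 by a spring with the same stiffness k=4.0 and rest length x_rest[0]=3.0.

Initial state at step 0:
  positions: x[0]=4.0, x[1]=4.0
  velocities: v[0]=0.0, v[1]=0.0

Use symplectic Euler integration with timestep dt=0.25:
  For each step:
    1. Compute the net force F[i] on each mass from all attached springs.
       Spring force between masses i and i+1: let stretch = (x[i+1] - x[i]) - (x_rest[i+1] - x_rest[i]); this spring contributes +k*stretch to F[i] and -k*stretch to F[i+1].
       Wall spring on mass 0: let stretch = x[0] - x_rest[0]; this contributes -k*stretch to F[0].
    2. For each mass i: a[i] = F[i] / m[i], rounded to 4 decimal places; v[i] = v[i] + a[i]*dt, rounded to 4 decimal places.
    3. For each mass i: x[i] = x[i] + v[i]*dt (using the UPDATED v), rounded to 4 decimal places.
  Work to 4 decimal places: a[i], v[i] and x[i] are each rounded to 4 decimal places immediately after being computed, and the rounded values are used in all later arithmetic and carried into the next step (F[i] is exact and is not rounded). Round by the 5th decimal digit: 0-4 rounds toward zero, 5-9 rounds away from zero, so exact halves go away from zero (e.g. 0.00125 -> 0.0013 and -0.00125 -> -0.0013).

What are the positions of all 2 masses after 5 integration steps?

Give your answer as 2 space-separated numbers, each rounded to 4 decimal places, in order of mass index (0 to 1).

Answer: 1.8997 5.8302

Derivation:
Step 0: x=[4.0000 4.0000] v=[0.0000 0.0000]
Step 1: x=[3.0000 4.3750] v=[-4.0000 1.5000]
Step 2: x=[1.5938 4.9531] v=[-5.6250 2.3125]
Step 3: x=[0.6289 5.4863] v=[-3.8595 2.1329]
Step 4: x=[0.7212 5.7874] v=[0.3690 1.2042]
Step 5: x=[1.8997 5.8302] v=[4.7140 0.1711]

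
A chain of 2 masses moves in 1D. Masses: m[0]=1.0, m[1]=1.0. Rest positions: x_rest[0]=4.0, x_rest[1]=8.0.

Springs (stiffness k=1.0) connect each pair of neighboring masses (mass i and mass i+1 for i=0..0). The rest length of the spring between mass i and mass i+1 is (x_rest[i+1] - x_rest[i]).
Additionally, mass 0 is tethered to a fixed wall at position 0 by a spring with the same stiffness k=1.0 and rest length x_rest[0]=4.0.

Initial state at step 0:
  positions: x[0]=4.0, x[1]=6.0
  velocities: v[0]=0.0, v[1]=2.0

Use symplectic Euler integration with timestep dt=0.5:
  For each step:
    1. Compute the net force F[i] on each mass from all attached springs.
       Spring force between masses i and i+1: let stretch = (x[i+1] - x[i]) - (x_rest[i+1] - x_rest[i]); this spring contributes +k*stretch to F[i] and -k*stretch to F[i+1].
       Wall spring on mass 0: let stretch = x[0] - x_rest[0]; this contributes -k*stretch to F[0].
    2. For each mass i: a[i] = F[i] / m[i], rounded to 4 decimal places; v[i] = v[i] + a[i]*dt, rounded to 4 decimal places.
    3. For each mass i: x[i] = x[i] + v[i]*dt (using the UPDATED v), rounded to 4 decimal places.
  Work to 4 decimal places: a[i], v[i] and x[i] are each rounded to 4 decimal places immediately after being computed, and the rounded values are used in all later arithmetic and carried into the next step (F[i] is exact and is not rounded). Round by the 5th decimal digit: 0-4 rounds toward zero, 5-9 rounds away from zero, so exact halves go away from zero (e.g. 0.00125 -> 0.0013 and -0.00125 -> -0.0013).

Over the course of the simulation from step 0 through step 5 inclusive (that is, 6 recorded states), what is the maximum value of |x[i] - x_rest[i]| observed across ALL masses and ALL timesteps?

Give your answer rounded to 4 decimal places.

Step 0: x=[4.0000 6.0000] v=[0.0000 2.0000]
Step 1: x=[3.5000 7.5000] v=[-1.0000 3.0000]
Step 2: x=[3.1250 9.0000] v=[-0.7500 3.0000]
Step 3: x=[3.4375 10.0313] v=[0.6250 2.0625]
Step 4: x=[4.5391 10.4141] v=[2.2032 0.7656]
Step 5: x=[5.9747 10.3282] v=[2.8712 -0.1719]
Max displacement = 2.4141

Answer: 2.4141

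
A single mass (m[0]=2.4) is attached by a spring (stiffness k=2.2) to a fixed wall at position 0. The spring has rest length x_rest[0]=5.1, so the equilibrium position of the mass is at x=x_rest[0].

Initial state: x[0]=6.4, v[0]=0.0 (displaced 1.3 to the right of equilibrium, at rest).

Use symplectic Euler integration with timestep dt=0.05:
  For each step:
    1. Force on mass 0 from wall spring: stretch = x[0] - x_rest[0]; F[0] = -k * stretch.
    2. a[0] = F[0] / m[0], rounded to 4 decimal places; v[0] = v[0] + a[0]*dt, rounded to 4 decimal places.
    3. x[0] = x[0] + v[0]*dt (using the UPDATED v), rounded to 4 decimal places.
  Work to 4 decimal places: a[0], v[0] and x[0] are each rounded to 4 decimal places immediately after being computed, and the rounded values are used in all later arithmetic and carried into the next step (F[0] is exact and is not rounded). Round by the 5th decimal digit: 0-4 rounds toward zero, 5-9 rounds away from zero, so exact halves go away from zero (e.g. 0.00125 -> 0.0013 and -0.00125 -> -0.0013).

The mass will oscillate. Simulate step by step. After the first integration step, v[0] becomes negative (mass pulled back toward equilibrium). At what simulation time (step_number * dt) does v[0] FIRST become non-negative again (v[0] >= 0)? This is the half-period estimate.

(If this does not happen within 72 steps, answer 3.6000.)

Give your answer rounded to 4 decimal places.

Step 0: x=[6.4000] v=[0.0000]
Step 1: x=[6.3970] v=[-0.0596]
Step 2: x=[6.3911] v=[-0.1190]
Step 3: x=[6.3822] v=[-0.1782]
Step 4: x=[6.3704] v=[-0.2370]
Step 5: x=[6.3556] v=[-0.2952]
Step 6: x=[6.3380] v=[-0.3528]
Step 7: x=[6.3175] v=[-0.4095]
Step 8: x=[6.2942] v=[-0.4653]
Step 9: x=[6.2682] v=[-0.5200]
Step 10: x=[6.2395] v=[-0.5735]
Step 11: x=[6.2082] v=[-0.6257]
Step 12: x=[6.1744] v=[-0.6765]
Step 13: x=[6.1381] v=[-0.7257]
Step 14: x=[6.0994] v=[-0.7733]
Step 15: x=[6.0584] v=[-0.8191]
Step 16: x=[6.0153] v=[-0.8630]
Step 17: x=[5.9701] v=[-0.9050]
Step 18: x=[5.9229] v=[-0.9449]
Step 19: x=[5.8738] v=[-0.9826]
Step 20: x=[5.8229] v=[-1.0181]
Step 21: x=[5.7703] v=[-1.0512]
Step 22: x=[5.7162] v=[-1.0819]
Step 23: x=[5.6607] v=[-1.1101]
Step 24: x=[5.6039] v=[-1.1358]
Step 25: x=[5.5460] v=[-1.1589]
Step 26: x=[5.4870] v=[-1.1793]
Step 27: x=[5.4272] v=[-1.1970]
Step 28: x=[5.3666] v=[-1.2120]
Step 29: x=[5.3054] v=[-1.2242]
Step 30: x=[5.2437] v=[-1.2336]
Step 31: x=[5.1817] v=[-1.2402]
Step 32: x=[5.1195] v=[-1.2439]
Step 33: x=[5.0573] v=[-1.2448]
Step 34: x=[4.9952] v=[-1.2428]
Step 35: x=[4.9333] v=[-1.2380]
Step 36: x=[4.8718] v=[-1.2304]
Step 37: x=[4.8108] v=[-1.2199]
Step 38: x=[4.7505] v=[-1.2066]
Step 39: x=[4.6910] v=[-1.1906]
Step 40: x=[4.6324] v=[-1.1719]
Step 41: x=[4.5749] v=[-1.1505]
Step 42: x=[4.5186] v=[-1.1264]
Step 43: x=[4.4636] v=[-1.0998]
Step 44: x=[4.4101] v=[-1.0706]
Step 45: x=[4.3582] v=[-1.0390]
Step 46: x=[4.3080] v=[-1.0050]
Step 47: x=[4.2596] v=[-0.9687]
Step 48: x=[4.2131] v=[-0.9302]
Step 49: x=[4.1686] v=[-0.8896]
Step 50: x=[4.1263] v=[-0.8469]
Step 51: x=[4.0862] v=[-0.8023]
Step 52: x=[4.0484] v=[-0.7558]
Step 53: x=[4.0130] v=[-0.7076]
Step 54: x=[3.9801] v=[-0.6578]
Step 55: x=[3.9498] v=[-0.6065]
Step 56: x=[3.9221] v=[-0.5538]
Step 57: x=[3.8971] v=[-0.4998]
Step 58: x=[3.8749] v=[-0.4447]
Step 59: x=[3.8555] v=[-0.3886]
Step 60: x=[3.8389] v=[-0.3316]
Step 61: x=[3.8252] v=[-0.2738]
Step 62: x=[3.8144] v=[-0.2154]
Step 63: x=[3.8066] v=[-0.1565]
Step 64: x=[3.8017] v=[-0.0972]
Step 65: x=[3.7998] v=[-0.0377]
Step 66: x=[3.8009] v=[0.0219]
First v>=0 after going negative at step 66, time=3.3000

Answer: 3.3000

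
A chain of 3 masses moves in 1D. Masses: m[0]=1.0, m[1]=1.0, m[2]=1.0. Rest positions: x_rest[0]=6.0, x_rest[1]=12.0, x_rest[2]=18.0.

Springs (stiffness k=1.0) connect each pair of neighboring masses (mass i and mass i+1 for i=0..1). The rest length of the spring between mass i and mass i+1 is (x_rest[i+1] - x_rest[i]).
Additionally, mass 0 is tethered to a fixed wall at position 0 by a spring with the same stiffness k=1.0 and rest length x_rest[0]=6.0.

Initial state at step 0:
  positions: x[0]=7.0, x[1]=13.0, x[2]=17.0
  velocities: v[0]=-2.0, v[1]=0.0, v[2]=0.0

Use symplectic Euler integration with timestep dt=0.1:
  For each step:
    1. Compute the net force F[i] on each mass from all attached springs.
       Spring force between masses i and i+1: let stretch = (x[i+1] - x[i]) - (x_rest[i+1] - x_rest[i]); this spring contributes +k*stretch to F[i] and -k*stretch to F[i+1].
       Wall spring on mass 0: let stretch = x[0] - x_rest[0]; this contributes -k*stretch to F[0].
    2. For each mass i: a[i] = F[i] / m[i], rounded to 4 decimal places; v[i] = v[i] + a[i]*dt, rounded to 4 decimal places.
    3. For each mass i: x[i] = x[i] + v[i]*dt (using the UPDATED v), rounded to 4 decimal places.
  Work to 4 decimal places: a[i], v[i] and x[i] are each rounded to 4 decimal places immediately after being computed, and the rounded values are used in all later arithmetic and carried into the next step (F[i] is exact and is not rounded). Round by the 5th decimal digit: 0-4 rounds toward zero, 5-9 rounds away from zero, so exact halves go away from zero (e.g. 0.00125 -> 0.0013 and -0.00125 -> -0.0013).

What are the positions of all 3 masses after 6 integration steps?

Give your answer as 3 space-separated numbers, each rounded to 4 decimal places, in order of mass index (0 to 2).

Answer: 5.7249 12.5483 17.3917

Derivation:
Step 0: x=[7.0000 13.0000 17.0000] v=[-2.0000 0.0000 0.0000]
Step 1: x=[6.7900 12.9800 17.0200] v=[-2.1000 -0.2000 0.2000]
Step 2: x=[6.5740 12.9385 17.0596] v=[-2.1600 -0.4150 0.3960]
Step 3: x=[6.3559 12.8746 17.1180] v=[-2.1810 -0.6393 0.5839]
Step 4: x=[6.1394 12.7879 17.1940] v=[-2.1647 -0.8668 0.7596]
Step 5: x=[5.9280 12.6788 17.2859] v=[-2.1138 -1.0910 0.9190]
Step 6: x=[5.7249 12.5483 17.3917] v=[-2.0315 -1.3054 1.0583]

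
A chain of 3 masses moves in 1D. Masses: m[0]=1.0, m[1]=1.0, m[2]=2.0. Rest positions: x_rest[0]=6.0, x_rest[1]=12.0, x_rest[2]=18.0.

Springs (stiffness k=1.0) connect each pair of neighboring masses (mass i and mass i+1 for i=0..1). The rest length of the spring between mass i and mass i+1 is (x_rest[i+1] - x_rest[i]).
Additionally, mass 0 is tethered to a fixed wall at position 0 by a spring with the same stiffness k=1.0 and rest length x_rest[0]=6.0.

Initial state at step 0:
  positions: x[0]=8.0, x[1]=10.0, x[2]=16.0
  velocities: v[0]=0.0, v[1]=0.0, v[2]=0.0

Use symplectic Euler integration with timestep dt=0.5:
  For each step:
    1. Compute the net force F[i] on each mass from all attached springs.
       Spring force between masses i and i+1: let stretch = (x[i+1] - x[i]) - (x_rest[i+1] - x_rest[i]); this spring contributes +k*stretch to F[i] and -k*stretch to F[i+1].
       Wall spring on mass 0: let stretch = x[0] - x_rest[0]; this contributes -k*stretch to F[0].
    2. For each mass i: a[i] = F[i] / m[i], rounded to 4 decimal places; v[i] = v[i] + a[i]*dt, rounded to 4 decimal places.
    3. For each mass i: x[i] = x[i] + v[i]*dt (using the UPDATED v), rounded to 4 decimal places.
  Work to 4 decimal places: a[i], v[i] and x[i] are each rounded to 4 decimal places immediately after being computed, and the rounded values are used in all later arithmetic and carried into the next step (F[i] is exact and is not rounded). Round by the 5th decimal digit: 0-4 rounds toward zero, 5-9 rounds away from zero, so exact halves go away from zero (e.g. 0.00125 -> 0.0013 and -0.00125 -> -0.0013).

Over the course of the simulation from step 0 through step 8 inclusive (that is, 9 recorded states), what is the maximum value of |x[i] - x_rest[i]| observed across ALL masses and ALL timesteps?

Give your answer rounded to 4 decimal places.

Step 0: x=[8.0000 10.0000 16.0000] v=[0.0000 0.0000 0.0000]
Step 1: x=[6.5000 11.0000 16.0000] v=[-3.0000 2.0000 0.0000]
Step 2: x=[4.5000 12.1250 16.1250] v=[-4.0000 2.2500 0.2500]
Step 3: x=[3.2813 12.3438 16.5000] v=[-2.4375 0.4375 0.7500]
Step 4: x=[3.5079 11.3360 17.1055] v=[0.4531 -2.0157 1.2110]
Step 5: x=[4.8145 9.8135 17.7399] v=[2.6132 -3.0450 1.2687]
Step 6: x=[6.1673 9.0229 18.1335] v=[2.7055 -1.5813 0.7871]
Step 7: x=[6.6922 9.7960 18.1383] v=[1.0497 1.5462 0.0095]
Step 8: x=[6.3200 11.8788 17.8503] v=[-0.7445 4.1655 -0.5761]
Max displacement = 2.9771

Answer: 2.9771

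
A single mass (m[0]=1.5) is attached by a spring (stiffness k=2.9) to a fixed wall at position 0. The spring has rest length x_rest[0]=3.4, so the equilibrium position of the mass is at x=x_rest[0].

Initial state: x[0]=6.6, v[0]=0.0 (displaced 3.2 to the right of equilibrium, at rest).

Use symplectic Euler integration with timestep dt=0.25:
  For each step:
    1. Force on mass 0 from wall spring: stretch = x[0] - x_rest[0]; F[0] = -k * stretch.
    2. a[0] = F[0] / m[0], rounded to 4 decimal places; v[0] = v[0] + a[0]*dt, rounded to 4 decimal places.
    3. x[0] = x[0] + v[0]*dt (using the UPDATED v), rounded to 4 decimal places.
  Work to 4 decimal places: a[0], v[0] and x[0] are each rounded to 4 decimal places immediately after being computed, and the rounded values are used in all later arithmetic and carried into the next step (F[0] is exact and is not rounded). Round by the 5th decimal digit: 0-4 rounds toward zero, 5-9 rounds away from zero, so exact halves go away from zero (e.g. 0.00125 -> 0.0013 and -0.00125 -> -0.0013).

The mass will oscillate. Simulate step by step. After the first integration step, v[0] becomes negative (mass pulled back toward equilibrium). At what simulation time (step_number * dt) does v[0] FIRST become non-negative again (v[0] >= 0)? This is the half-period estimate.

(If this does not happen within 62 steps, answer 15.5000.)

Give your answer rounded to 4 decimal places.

Step 0: x=[6.6000] v=[0.0000]
Step 1: x=[6.2133] v=[-1.5467]
Step 2: x=[5.4867] v=[-2.9065]
Step 3: x=[4.5079] v=[-3.9151]
Step 4: x=[3.3953] v=[-4.4506]
Step 5: x=[2.2832] v=[-4.4483]
Step 6: x=[1.3061] v=[-3.9085]
Step 7: x=[0.5820] v=[-2.8965]
Step 8: x=[0.1984] v=[-1.5345]
Step 9: x=[0.2017] v=[0.0130]
First v>=0 after going negative at step 9, time=2.2500

Answer: 2.2500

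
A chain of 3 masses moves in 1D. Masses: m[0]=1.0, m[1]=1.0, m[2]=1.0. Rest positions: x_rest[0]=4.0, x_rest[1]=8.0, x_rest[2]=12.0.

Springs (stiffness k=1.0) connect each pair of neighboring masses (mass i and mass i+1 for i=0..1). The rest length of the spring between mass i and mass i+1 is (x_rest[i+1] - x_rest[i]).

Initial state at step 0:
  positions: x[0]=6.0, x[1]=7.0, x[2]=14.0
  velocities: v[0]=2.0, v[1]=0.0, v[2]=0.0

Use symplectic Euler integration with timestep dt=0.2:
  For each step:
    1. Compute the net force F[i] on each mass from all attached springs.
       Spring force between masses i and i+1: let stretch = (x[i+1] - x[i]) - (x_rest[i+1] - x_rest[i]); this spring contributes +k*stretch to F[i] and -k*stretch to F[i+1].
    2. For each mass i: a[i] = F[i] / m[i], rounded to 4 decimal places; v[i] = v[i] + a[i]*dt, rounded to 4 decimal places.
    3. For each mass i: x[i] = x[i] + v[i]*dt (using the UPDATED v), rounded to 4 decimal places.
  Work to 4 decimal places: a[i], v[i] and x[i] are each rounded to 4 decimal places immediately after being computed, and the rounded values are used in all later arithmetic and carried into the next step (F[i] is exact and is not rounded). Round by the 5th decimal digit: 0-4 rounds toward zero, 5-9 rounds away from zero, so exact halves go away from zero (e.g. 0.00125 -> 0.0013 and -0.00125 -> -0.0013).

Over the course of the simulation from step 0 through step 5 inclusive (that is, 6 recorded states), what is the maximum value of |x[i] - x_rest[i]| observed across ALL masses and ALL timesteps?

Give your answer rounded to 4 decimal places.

Answer: 2.4876

Derivation:
Step 0: x=[6.0000 7.0000 14.0000] v=[2.0000 0.0000 0.0000]
Step 1: x=[6.2800 7.2400 13.8800] v=[1.4000 1.2000 -0.6000]
Step 2: x=[6.4384 7.7072 13.6544] v=[0.7920 2.3360 -1.1280]
Step 3: x=[6.4876 8.3615 13.3509] v=[0.2458 3.2717 -1.5174]
Step 4: x=[6.4517 9.1405 13.0078] v=[-0.1794 3.8948 -1.7153]
Step 5: x=[6.3634 9.9666 12.6700] v=[-0.4416 4.1305 -1.6888]
Max displacement = 2.4876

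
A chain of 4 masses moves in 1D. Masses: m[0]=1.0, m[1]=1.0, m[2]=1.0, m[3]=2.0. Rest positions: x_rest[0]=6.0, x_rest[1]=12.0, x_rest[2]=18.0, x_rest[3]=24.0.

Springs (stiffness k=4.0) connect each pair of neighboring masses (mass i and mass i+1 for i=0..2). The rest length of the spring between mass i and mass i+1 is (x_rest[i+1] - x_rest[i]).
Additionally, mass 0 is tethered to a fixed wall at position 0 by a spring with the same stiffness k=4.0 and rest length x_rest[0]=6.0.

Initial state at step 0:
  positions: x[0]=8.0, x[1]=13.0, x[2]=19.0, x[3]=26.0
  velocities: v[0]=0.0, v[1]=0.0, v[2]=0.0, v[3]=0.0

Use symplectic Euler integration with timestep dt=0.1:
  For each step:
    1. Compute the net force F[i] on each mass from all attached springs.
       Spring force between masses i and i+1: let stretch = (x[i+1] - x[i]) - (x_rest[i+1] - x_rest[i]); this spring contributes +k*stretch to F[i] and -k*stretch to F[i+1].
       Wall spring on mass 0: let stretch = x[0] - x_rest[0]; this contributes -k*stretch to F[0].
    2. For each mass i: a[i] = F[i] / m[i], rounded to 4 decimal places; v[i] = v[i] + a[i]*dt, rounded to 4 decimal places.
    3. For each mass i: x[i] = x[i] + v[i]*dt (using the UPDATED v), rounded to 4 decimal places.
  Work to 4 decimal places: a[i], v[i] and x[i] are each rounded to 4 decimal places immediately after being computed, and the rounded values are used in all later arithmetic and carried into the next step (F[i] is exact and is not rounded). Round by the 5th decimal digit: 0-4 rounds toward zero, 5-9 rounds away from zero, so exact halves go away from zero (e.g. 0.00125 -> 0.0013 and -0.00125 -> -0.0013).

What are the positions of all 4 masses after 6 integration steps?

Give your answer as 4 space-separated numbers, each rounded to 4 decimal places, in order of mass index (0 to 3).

Answer: 6.1728 13.4596 19.6720 25.6580

Derivation:
Step 0: x=[8.0000 13.0000 19.0000 26.0000] v=[0.0000 0.0000 0.0000 0.0000]
Step 1: x=[7.8800 13.0400 19.0400 25.9800] v=[-1.2000 0.4000 0.4000 -0.2000]
Step 2: x=[7.6512 13.1136 19.1176 25.9412] v=[-2.2880 0.7360 0.7760 -0.3880]
Step 3: x=[7.3349 13.2089 19.2280 25.8859] v=[-3.1635 0.9526 1.1038 -0.5527]
Step 4: x=[6.9601 13.3100 19.3639 25.8175] v=[-3.7479 1.0106 1.3593 -0.6843]
Step 5: x=[6.5609 13.3992 19.5158 25.7400] v=[-3.9920 0.8922 1.5192 -0.7750]
Step 6: x=[6.1728 13.4596 19.6720 25.6580] v=[-3.8810 0.6035 1.5622 -0.8198]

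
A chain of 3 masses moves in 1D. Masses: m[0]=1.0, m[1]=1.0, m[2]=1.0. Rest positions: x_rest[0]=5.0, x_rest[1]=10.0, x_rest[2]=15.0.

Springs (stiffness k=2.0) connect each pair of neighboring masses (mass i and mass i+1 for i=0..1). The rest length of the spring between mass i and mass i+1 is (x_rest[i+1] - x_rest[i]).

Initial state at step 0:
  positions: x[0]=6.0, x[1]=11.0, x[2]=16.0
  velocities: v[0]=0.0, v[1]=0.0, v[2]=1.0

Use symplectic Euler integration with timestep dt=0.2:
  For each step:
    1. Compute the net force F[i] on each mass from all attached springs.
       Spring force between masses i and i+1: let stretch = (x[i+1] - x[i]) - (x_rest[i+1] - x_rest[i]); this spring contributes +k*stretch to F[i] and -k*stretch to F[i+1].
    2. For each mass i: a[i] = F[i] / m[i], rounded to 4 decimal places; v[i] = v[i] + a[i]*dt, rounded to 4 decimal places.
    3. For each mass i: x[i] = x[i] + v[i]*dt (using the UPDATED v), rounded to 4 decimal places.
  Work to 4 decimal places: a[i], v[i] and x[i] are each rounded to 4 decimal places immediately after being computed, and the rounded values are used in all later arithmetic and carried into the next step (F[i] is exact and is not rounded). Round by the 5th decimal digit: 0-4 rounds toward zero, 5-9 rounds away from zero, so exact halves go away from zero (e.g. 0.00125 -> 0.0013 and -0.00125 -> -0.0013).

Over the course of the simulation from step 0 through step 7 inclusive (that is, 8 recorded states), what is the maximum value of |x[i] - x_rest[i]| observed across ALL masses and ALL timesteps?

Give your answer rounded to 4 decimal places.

Step 0: x=[6.0000 11.0000 16.0000] v=[0.0000 0.0000 1.0000]
Step 1: x=[6.0000 11.0000 16.2000] v=[0.0000 0.0000 1.0000]
Step 2: x=[6.0000 11.0160 16.3840] v=[0.0000 0.0800 0.9200]
Step 3: x=[6.0013 11.0602 16.5386] v=[0.0064 0.2208 0.7728]
Step 4: x=[6.0073 11.1379 16.6549] v=[0.0300 0.3886 0.5814]
Step 5: x=[6.0237 11.2465 16.7298] v=[0.0822 0.5432 0.3746]
Step 6: x=[6.0580 11.3760 16.7661] v=[0.1713 0.6474 0.1813]
Step 7: x=[6.1177 11.5112 16.7712] v=[0.2985 0.6762 0.0253]
Max displacement = 1.7712

Answer: 1.7712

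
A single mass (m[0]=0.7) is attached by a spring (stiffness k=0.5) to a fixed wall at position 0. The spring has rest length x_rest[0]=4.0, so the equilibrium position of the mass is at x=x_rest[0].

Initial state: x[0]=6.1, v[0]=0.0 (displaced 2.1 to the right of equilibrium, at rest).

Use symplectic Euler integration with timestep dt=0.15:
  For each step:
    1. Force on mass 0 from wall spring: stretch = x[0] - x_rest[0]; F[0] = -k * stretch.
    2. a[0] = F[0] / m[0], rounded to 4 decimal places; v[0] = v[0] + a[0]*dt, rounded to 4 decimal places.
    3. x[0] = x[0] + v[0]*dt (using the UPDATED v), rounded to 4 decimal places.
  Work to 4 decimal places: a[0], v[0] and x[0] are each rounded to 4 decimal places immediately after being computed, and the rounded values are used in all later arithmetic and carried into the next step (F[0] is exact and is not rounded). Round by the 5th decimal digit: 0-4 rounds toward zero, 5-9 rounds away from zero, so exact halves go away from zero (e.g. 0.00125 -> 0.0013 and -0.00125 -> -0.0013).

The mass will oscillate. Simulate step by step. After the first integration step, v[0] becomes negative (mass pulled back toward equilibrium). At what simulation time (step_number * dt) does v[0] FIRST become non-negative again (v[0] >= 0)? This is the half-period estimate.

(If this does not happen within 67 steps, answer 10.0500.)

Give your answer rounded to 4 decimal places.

Step 0: x=[6.1000] v=[0.0000]
Step 1: x=[6.0663] v=[-0.2250]
Step 2: x=[5.9993] v=[-0.4464]
Step 3: x=[5.9002] v=[-0.6606]
Step 4: x=[5.7706] v=[-0.8642]
Step 5: x=[5.6125] v=[-1.0539]
Step 6: x=[5.4285] v=[-1.2267]
Step 7: x=[5.2215] v=[-1.3798]
Step 8: x=[4.9949] v=[-1.5107]
Step 9: x=[4.7523] v=[-1.6173]
Step 10: x=[4.4976] v=[-1.6979]
Step 11: x=[4.2349] v=[-1.7512]
Step 12: x=[3.9684] v=[-1.7764]
Step 13: x=[3.7025] v=[-1.7730]
Step 14: x=[3.4413] v=[-1.7411]
Step 15: x=[3.1891] v=[-1.6812]
Step 16: x=[2.9500] v=[-1.5943]
Step 17: x=[2.7277] v=[-1.4818]
Step 18: x=[2.5259] v=[-1.3455]
Step 19: x=[2.3478] v=[-1.1876]
Step 20: x=[2.1962] v=[-1.0106]
Step 21: x=[2.0736] v=[-0.8173]
Step 22: x=[1.9820] v=[-0.6109]
Step 23: x=[1.9228] v=[-0.3947]
Step 24: x=[1.8970] v=[-0.1721]
Step 25: x=[1.9050] v=[0.0532]
First v>=0 after going negative at step 25, time=3.7500

Answer: 3.7500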